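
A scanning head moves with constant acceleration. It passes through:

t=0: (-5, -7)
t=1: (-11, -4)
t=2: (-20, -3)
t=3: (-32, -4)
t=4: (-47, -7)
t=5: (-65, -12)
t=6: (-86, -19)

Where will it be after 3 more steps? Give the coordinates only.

(-167, -52)

Taking differences between consecutive positions: (-6, +3), (-9, +1), (-12, -1), (-15, -3), (-18, -5), (-21, -7). These grow by (-3, -2) each step.
step 7: (-86, -19) + (-24, -9) → (-110, -28)
step 8: (-110, -28) + (-27, -11) → (-137, -39)
step 9: (-137, -39) + (-30, -13) → (-167, -52)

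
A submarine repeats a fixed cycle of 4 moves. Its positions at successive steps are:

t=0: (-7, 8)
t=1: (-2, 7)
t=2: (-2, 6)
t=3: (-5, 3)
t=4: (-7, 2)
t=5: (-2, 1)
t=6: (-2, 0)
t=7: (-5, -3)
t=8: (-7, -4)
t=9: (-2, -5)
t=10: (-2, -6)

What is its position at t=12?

Differencing gives (+5, -1), (+0, -1), (-3, -3), (-2, -1), (+5, -1), (+0, -1), (-3, -3), (-2, -1), (+5, -1), (+0, -1). This is the pattern (+5, -1), (+0, -1), (-3, -3), (-2, -1) repeated.
step 11: apply (-3, -3) → (-5, -9)
step 12: apply (-2, -1) → (-7, -10)

(-7, -10)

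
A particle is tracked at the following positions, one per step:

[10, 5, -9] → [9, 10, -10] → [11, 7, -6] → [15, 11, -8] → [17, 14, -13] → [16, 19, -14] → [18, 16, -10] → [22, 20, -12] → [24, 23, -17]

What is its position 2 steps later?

Step-to-step displacements: [-1, +5, -1], [+2, -3, +4], [+4, +4, -2], [+2, +3, -5], [-1, +5, -1], [+2, -3, +4], [+4, +4, -2], [+2, +3, -5] — a repeating cycle of length 4.
step 9: apply [-1, +5, -1] → [23, 28, -18]
step 10: apply [+2, -3, +4] → [25, 25, -14]

[25, 25, -14]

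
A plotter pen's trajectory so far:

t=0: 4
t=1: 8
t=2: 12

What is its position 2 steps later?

Constant displacement of +4 per step.
step 3: 12 + 4 → 16
step 4: 16 + 4 → 20

20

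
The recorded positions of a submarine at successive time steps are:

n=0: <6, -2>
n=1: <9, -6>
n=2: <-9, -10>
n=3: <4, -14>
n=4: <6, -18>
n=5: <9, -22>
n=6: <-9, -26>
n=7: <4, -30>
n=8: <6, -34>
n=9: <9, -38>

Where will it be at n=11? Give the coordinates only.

<4, -46>

First: cycles through 6, 9, -9, 4 every 4 steps. Step 11 lands at position 3 of the cycle → 4.
Second: linear, -4 per step → -46 at step 11.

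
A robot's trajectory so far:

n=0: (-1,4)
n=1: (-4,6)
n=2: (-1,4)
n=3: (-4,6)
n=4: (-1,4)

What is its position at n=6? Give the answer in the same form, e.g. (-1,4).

(-1,4)

The jumps are (-3,+2), (+3,-2), (-3,+2), (+3,-2) — a geometric progression with ratio -1.
step 5: (-1,4) + (-3,+2) → (-4,6)
step 6: (-4,6) + (+3,-2) → (-1,4)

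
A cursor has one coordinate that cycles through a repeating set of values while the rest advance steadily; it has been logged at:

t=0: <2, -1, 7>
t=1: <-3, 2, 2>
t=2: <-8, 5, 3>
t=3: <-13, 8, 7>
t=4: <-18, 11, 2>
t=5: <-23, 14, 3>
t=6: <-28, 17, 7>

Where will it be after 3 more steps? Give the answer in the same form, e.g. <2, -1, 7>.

<-43, 26, 7>

First: linear, -5 per step → -43 at step 9.
Second: linear, +3 per step → 26 at step 9.
Third: cycles through 7, 2, 3 every 3 steps. Step 9 lands at position 0 of the cycle → 7.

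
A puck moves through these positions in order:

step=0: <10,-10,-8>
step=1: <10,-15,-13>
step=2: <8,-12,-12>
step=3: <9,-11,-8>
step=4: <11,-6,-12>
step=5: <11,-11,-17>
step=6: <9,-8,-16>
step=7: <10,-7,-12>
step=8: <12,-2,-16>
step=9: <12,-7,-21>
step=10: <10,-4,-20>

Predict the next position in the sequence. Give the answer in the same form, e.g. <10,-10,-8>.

Step-to-step displacements: <+0,-5,-5>, <-2,+3,+1>, <+1,+1,+4>, <+2,+5,-4>, <+0,-5,-5>, <-2,+3,+1>, <+1,+1,+4>, <+2,+5,-4>, <+0,-5,-5>, <-2,+3,+1> — a repeating cycle of length 4.
step 11: apply <+1,+1,+4> → <11,-3,-16>

<11,-3,-16>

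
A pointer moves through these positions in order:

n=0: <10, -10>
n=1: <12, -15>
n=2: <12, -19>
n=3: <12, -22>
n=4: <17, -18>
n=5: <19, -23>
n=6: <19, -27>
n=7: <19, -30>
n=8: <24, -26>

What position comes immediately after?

The moves between consecutive positions are <+2, -5>, <+0, -4>, <+0, -3>, <+5, +4>, <+2, -5>, <+0, -4>, <+0, -3>, <+5, +4>; they repeat the 4-cycle [<+2, -5>, <+0, -4>, <+0, -3>, <+5, +4>].
step 9: apply <+2, -5> → <26, -31>

<26, -31>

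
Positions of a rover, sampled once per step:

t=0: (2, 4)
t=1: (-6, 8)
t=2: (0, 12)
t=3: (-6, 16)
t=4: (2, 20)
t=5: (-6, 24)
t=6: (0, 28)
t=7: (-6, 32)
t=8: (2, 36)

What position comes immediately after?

(-6, 40)

The first coordinate repeats the cycle [2, -6, 0, -6] with period 4; step 9 mod 4 = 1, giving -6.
The second coordinate changes by +4 each step, so at step 9 it is 4 + 9·(4) = 40.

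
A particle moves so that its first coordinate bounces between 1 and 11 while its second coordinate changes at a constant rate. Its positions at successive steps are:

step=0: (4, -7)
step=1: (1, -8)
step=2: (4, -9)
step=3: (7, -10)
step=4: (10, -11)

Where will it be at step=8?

(2, -15)

The first coordinate reflects between 1 and 11, moving 3 per step.
  step 5: 10 → 9
  step 6: 9 → 6
  step 7: 6 → 3
  step 8: 3 → 2
The second coordinate changes by -1 each step: at step 8 it is -15.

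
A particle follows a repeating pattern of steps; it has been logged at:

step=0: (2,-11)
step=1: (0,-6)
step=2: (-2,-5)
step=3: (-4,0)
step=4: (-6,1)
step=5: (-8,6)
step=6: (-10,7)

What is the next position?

The moves between consecutive positions are (-2,+5), (-2,+1), (-2,+5), (-2,+1), (-2,+5), (-2,+1); they repeat the 2-cycle [(-2,+5), (-2,+1)].
step 7: apply (-2,+5) → (-12,12)

(-12,12)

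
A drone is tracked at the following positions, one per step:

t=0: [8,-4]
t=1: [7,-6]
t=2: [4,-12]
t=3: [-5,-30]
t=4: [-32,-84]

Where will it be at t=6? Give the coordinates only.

[-356,-732]

The jumps are [-1,-2], [-3,-6], [-9,-18], [-27,-54] — a geometric progression with ratio 3.
step 5: [-32,-84] + [-81,-162] → [-113,-246]
step 6: [-113,-246] + [-243,-486] → [-356,-732]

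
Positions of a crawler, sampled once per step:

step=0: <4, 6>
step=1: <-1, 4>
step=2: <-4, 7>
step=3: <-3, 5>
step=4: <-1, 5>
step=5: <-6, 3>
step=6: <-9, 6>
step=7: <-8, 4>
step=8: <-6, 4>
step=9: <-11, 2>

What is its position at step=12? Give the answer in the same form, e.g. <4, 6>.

<-11, 3>

Step-to-step displacements: <-5, -2>, <-3, +3>, <+1, -2>, <+2, +0>, <-5, -2>, <-3, +3>, <+1, -2>, <+2, +0>, <-5, -2> — a repeating cycle of length 4.
step 10: apply <-3, +3> → <-14, 5>
step 11: apply <+1, -2> → <-13, 3>
step 12: apply <+2, +0> → <-11, 3>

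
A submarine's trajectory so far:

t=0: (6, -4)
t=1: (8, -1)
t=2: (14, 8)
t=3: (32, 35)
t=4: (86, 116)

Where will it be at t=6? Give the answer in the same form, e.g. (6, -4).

The jumps are (+2, +3), (+6, +9), (+18, +27), (+54, +81) — a geometric progression with ratio 3.
step 5: (86, 116) + (+162, +243) → (248, 359)
step 6: (248, 359) + (+486, +729) → (734, 1088)

(734, 1088)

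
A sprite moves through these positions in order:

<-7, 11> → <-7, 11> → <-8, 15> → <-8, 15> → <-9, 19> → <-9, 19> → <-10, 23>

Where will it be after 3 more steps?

Step-to-step displacements: <+0, +0>, <-1, +4>, <+0, +0>, <-1, +4>, <+0, +0>, <-1, +4> — a repeating cycle of length 2.
step 7: apply <+0, +0> → <-10, 23>
step 8: apply <-1, +4> → <-11, 27>
step 9: apply <+0, +0> → <-11, 27>

<-11, 27>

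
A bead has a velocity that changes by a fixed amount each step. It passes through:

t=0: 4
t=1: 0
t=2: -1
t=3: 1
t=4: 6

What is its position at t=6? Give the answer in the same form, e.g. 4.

25

First differences are -4, -1, +2, +5; their common second difference is +3 (constant acceleration).
step 5: 6 + 8 → 14
step 6: 14 + 11 → 25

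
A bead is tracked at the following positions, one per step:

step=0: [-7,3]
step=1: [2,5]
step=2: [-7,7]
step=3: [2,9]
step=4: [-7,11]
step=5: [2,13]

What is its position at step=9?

The first coordinate repeats the cycle [-7, 2] with period 2; step 9 mod 2 = 1, giving 2.
The second coordinate changes by +2 each step, so at step 9 it is 3 + 9·(2) = 21.

[2,21]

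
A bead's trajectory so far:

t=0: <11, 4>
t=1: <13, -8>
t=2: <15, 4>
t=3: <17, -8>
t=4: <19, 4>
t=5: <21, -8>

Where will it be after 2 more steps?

First: linear, +2 per step → 25 at step 7.
Second: cycles through 4, -8 every 2 steps. Step 7 lands at position 1 of the cycle → -8.

<25, -8>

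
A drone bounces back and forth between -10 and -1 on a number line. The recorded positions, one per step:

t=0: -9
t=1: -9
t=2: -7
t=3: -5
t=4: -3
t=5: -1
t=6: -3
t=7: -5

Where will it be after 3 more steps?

-9

The value reflects between -10 and -1, moving 2 per step.
  step 8: -5 → -7
  step 9: -7 → -9
  step 10: -9 → -9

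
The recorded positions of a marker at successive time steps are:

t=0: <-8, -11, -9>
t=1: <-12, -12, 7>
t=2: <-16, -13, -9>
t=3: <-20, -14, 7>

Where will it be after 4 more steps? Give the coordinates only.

First: linear, -4 per step → -36 at step 7.
Second: linear, -1 per step → -18 at step 7.
Third: cycles through -9, 7 every 2 steps. Step 7 lands at position 1 of the cycle → 7.

<-36, -18, 7>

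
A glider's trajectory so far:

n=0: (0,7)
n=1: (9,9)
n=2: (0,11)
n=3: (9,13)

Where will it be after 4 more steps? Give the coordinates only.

(9,21)

First: cycles through 0, 9 every 2 steps. Step 7 lands at position 1 of the cycle → 9.
Second: linear, +2 per step → 21 at step 7.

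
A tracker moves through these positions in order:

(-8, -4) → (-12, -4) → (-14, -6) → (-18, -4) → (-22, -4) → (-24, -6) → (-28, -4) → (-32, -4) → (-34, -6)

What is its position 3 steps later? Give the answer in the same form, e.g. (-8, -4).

Step-to-step displacements: (-4, +0), (-2, -2), (-4, +2), (-4, +0), (-2, -2), (-4, +2), (-4, +0), (-2, -2) — a repeating cycle of length 3.
step 9: apply (-4, +2) → (-38, -4)
step 10: apply (-4, +0) → (-42, -4)
step 11: apply (-2, -2) → (-44, -6)

(-44, -6)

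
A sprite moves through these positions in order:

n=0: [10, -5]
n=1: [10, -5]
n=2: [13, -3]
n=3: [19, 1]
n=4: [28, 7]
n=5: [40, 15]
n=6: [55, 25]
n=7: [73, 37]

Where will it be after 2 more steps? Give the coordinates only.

[118, 67]

Successive displacements: [+0, +0], [+3, +2], [+6, +4], [+9, +6], [+12, +8], [+15, +10], [+18, +12] — each changes by [+3, +2].
step 8: [73, 37] + [+21, +14] → [94, 51]
step 9: [94, 51] + [+24, +16] → [118, 67]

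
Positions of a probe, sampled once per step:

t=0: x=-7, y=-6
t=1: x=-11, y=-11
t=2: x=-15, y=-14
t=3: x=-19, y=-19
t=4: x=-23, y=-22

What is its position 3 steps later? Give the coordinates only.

x=-35, y=-35

Differencing gives (-4, -5), (-4, -3), (-4, -5), (-4, -3). This is the pattern (-4, -5), (-4, -3) repeated.
step 5: apply (-4, -5) → x=-27, y=-27
step 6: apply (-4, -3) → x=-31, y=-30
step 7: apply (-4, -5) → x=-35, y=-35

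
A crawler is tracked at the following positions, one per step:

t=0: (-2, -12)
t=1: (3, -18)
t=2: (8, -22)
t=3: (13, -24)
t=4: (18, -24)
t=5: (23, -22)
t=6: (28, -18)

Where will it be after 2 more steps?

Taking differences between consecutive positions: (+5, -6), (+5, -4), (+5, -2), (+5, +0), (+5, +2), (+5, +4). These grow by (+0, +2) each step.
step 7: (28, -18) + (+5, +6) → (33, -12)
step 8: (33, -12) + (+5, +8) → (38, -4)

(38, -4)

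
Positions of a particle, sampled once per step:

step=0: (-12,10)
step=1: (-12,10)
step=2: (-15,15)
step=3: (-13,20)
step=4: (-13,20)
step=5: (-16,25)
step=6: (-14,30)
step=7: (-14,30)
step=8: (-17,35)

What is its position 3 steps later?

(-18,45)

The moves between consecutive positions are (+0,+0), (-3,+5), (+2,+5), (+0,+0), (-3,+5), (+2,+5), (+0,+0), (-3,+5); they repeat the 3-cycle [(+0,+0), (-3,+5), (+2,+5)].
step 9: apply (+2,+5) → (-15,40)
step 10: apply (+0,+0) → (-15,40)
step 11: apply (-3,+5) → (-18,45)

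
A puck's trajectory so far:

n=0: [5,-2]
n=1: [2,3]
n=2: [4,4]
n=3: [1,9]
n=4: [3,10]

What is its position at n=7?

[-1,21]

Step-to-step displacements: [-3,+5], [+2,+1], [-3,+5], [+2,+1] — a repeating cycle of length 2.
step 5: apply [-3,+5] → [0,15]
step 6: apply [+2,+1] → [2,16]
step 7: apply [-3,+5] → [-1,21]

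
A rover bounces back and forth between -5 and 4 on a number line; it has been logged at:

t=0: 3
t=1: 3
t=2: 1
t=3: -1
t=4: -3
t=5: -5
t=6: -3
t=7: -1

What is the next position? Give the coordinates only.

The value travels 2 per step and bounces off the walls at -5 and 4.
  step 8: -1 → 1

1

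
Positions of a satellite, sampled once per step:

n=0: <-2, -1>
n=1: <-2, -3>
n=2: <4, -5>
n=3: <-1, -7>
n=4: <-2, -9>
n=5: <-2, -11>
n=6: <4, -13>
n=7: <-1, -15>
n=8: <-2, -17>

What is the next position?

The first coordinate repeats the cycle [-2, -2, 4, -1] with period 4; step 9 mod 4 = 1, giving -2.
The second coordinate changes by -2 each step, so at step 9 it is -1 + 9·(-2) = -19.

<-2, -19>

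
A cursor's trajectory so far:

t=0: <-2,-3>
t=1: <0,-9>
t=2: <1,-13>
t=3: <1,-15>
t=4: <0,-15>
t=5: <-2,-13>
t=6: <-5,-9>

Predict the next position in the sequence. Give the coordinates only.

<-9,-3>

Taking differences between consecutive positions: <+2,-6>, <+1,-4>, <+0,-2>, <-1,+0>, <-2,+2>, <-3,+4>. These grow by <-1,+2> each step.
step 7: <-5,-9> + <-4,+6> → <-9,-3>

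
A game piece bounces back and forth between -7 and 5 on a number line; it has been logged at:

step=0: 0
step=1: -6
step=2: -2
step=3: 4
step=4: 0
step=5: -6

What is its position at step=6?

-2

The value reflects between -7 and 5, moving 6 per step.
  step 6: -6 → -2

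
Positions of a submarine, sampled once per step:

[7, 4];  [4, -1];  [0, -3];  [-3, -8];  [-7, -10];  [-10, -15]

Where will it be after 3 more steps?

The moves between consecutive positions are [-3, -5], [-4, -2], [-3, -5], [-4, -2], [-3, -5]; they repeat the 2-cycle [[-3, -5], [-4, -2]].
step 6: apply [-4, -2] → [-14, -17]
step 7: apply [-3, -5] → [-17, -22]
step 8: apply [-4, -2] → [-21, -24]

[-21, -24]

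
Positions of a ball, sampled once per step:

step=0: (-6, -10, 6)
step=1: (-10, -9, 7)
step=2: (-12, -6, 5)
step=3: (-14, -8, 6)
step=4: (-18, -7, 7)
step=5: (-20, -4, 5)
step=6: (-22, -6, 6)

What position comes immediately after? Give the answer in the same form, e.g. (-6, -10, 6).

Differencing gives (-4, +1, +1), (-2, +3, -2), (-2, -2, +1), (-4, +1, +1), (-2, +3, -2), (-2, -2, +1). This is the pattern (-4, +1, +1), (-2, +3, -2), (-2, -2, +1) repeated.
step 7: apply (-4, +1, +1) → (-26, -5, 7)

(-26, -5, 7)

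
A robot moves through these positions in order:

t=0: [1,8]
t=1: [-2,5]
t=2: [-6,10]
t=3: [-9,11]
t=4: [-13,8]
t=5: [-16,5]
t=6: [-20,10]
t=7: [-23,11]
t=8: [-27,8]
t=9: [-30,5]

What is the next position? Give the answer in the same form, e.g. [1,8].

[-34,10]

The moves between consecutive positions are [-3,-3], [-4,+5], [-3,+1], [-4,-3], [-3,-3], [-4,+5], [-3,+1], [-4,-3], [-3,-3]; they repeat the 4-cycle [[-3,-3], [-4,+5], [-3,+1], [-4,-3]].
step 10: apply [-4,+5] → [-34,10]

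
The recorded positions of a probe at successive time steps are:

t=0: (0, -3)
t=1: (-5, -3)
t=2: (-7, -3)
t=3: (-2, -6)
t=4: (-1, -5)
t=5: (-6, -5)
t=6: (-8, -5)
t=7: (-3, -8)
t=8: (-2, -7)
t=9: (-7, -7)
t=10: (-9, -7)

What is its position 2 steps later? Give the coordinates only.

Step-to-step displacements: (-5, +0), (-2, +0), (+5, -3), (+1, +1), (-5, +0), (-2, +0), (+5, -3), (+1, +1), (-5, +0), (-2, +0) — a repeating cycle of length 4.
step 11: apply (+5, -3) → (-4, -10)
step 12: apply (+1, +1) → (-3, -9)

(-3, -9)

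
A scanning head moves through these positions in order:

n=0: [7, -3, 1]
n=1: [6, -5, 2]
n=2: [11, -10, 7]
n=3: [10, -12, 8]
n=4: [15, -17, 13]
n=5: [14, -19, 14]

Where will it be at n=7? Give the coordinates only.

[18, -26, 20]

Differencing gives [-1, -2, +1], [+5, -5, +5], [-1, -2, +1], [+5, -5, +5], [-1, -2, +1]. This is the pattern [-1, -2, +1], [+5, -5, +5] repeated.
step 6: apply [+5, -5, +5] → [19, -24, 19]
step 7: apply [-1, -2, +1] → [18, -26, 20]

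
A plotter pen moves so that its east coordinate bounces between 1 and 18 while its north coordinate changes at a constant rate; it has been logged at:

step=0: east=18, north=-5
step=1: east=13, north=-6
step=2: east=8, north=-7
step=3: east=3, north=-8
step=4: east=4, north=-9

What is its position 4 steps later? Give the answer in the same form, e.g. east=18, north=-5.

The east coordinate travels 5 per step and bounces off the walls at 1 and 18.
  step 5: 4 → 9
  step 6: 9 → 14
  step 7: 14 → 17
  step 8: 17 → 12
The north coordinate changes by -1 each step: at step 8 it is -13.

east=12, north=-13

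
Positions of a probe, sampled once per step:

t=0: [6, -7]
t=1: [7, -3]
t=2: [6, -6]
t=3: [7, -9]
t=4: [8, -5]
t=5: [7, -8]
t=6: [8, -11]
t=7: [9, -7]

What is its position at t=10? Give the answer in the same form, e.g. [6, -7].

[10, -9]

Step-to-step displacements: [+1, +4], [-1, -3], [+1, -3], [+1, +4], [-1, -3], [+1, -3], [+1, +4] — a repeating cycle of length 3.
step 8: apply [-1, -3] → [8, -10]
step 9: apply [+1, -3] → [9, -13]
step 10: apply [+1, +4] → [10, -9]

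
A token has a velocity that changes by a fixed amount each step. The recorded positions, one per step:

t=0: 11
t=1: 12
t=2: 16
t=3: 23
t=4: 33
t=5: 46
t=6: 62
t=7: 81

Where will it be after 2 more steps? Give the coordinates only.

128

Successive displacements: +1, +4, +7, +10, +13, +16, +19 — each changes by +3.
step 8: 81 + 22 → 103
step 9: 103 + 25 → 128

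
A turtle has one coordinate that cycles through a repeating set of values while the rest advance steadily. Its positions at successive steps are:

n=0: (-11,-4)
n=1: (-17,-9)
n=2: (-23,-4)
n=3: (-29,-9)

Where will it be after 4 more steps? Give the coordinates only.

The first coordinate changes by -6 each step, so at step 7 it is -11 + 7·(-6) = -53.
The second coordinate repeats the cycle [-4, -9] with period 2; step 7 mod 2 = 1, giving -9.

(-53,-9)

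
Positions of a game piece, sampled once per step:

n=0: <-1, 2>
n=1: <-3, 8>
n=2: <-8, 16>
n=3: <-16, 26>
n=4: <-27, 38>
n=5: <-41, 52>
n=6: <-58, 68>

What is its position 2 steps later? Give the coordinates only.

<-101, 106>

Successive displacements: <-2, +6>, <-5, +8>, <-8, +10>, <-11, +12>, <-14, +14>, <-17, +16> — each changes by <-3, +2>.
step 7: <-58, 68> + <-20, +18> → <-78, 86>
step 8: <-78, 86> + <-23, +20> → <-101, 106>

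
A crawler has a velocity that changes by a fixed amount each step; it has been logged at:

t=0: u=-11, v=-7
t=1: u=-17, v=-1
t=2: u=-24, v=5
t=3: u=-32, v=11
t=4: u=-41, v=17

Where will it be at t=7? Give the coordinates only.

u=-74, v=35

Successive displacements: (-6, +6), (-7, +6), (-8, +6), (-9, +6) — each changes by (-1, +0).
step 5: u=-41, v=17 + (-10, +6) → u=-51, v=23
step 6: u=-51, v=23 + (-11, +6) → u=-62, v=29
step 7: u=-62, v=29 + (-12, +6) → u=-74, v=35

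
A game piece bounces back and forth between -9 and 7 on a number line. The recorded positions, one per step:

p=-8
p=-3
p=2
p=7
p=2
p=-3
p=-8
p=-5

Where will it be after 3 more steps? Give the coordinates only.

p=4

The value reflects between -9 and 7, moving 5 per step.
  step 8: -5 → 0
  step 9: 0 → 5
  step 10: 5 → 4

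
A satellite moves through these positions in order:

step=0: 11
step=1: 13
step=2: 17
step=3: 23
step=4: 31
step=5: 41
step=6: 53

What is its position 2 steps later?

First differences are +2, +4, +6, +8, +10, +12; their common second difference is +2 (constant acceleration).
step 7: 53 + 14 → 67
step 8: 67 + 16 → 83

83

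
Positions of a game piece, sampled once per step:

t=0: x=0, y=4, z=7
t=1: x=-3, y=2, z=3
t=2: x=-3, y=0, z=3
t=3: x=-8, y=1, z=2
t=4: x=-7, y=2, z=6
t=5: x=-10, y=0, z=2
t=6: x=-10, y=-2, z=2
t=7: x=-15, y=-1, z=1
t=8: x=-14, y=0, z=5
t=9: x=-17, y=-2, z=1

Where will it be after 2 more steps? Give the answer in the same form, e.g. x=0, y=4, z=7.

x=-22, y=-3, z=0

The moves between consecutive positions are (-3,-2,-4), (+0,-2,+0), (-5,+1,-1), (+1,+1,+4), (-3,-2,-4), (+0,-2,+0), (-5,+1,-1), (+1,+1,+4), (-3,-2,-4); they repeat the 4-cycle [(-3,-2,-4), (+0,-2,+0), (-5,+1,-1), (+1,+1,+4)].
step 10: apply (+0,-2,+0) → x=-17, y=-4, z=1
step 11: apply (-5,+1,-1) → x=-22, y=-3, z=0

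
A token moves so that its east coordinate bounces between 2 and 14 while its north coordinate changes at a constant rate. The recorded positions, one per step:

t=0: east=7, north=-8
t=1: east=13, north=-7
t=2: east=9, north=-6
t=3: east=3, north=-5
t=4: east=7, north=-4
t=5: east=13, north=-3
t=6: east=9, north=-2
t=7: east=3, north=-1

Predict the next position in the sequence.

The east coordinate travels 6 per step and bounces off the walls at 2 and 14.
  step 8: 3 → 7
The north coordinate changes by +1 each step: at step 8 it is 0.

east=7, north=0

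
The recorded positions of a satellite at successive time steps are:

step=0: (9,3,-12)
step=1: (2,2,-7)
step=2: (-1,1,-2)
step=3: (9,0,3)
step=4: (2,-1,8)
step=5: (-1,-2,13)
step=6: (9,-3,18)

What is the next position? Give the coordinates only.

(2,-4,23)

The first coordinate repeats the cycle [9, 2, -1] with period 3; step 7 mod 3 = 1, giving 2.
The second coordinate changes by -1 each step, so at step 7 it is 3 + 7·(-1) = -4.
The third coordinate changes by +5 each step, so at step 7 it is -12 + 7·(5) = 23.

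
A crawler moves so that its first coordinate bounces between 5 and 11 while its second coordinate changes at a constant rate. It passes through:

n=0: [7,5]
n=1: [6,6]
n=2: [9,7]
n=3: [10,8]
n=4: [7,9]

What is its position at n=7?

The first coordinate travels 3 per step and bounces off the walls at 5 and 11.
  step 5: 7 → 6
  step 6: 6 → 9
  step 7: 9 → 10
The second coordinate changes by +1 each step: at step 7 it is 12.

[10,12]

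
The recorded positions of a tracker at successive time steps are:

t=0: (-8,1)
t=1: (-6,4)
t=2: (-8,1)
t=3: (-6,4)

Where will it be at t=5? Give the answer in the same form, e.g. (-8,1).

(-6,4)

Step-to-step displacements: (+2,+3), (-2,-3), (+2,+3); each is -1× the previous.
step 4: (-6,4) + (-2,-3) → (-8,1)
step 5: (-8,1) + (+2,+3) → (-6,4)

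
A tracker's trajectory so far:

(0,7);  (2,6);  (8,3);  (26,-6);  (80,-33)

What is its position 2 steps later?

(728,-357)

Step-to-step displacements: (+2,-1), (+6,-3), (+18,-9), (+54,-27); each is 3× the previous.
step 5: (80,-33) + (+162,-81) → (242,-114)
step 6: (242,-114) + (+486,-243) → (728,-357)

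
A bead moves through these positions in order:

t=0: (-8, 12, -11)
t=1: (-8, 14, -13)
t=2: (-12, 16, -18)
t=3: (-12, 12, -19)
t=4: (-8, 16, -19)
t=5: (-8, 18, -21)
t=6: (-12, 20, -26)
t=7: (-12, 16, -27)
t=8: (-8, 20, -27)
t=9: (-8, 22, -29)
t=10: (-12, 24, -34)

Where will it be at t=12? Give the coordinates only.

(-8, 24, -35)

Differencing gives (+0, +2, -2), (-4, +2, -5), (+0, -4, -1), (+4, +4, +0), (+0, +2, -2), (-4, +2, -5), (+0, -4, -1), (+4, +4, +0), (+0, +2, -2), (-4, +2, -5). This is the pattern (+0, +2, -2), (-4, +2, -5), (+0, -4, -1), (+4, +4, +0) repeated.
step 11: apply (+0, -4, -1) → (-12, 20, -35)
step 12: apply (+4, +4, +0) → (-8, 24, -35)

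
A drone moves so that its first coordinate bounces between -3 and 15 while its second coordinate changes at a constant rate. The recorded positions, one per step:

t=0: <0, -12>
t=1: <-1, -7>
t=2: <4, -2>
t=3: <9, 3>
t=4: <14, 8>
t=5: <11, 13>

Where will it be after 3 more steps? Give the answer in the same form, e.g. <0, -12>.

The first coordinate reflects between -3 and 15, moving 5 per step.
  step 6: 11 → 6
  step 7: 6 → 1
  step 8: 1 → -2
The second coordinate changes by +5 each step: at step 8 it is 28.

<-2, 28>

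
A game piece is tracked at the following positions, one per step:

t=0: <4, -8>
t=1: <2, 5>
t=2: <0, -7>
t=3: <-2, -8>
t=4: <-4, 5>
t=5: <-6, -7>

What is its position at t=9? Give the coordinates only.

The first coordinate changes by -2 each step, so at step 9 it is 4 + 9·(-2) = -14.
The second coordinate repeats the cycle [-8, 5, -7] with period 3; step 9 mod 3 = 0, giving -8.

<-14, -8>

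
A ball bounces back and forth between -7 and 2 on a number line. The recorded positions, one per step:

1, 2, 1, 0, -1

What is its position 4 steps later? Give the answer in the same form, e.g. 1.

-5

The value reflects between -7 and 2, moving 1 per step.
  step 5: -1 → -2
  step 6: -2 → -3
  step 7: -3 → -4
  step 8: -4 → -5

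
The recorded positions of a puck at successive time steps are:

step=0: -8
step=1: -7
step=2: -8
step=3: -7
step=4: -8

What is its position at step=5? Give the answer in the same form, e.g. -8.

The jumps are +1, -1, +1, -1 — a geometric progression with ratio -1.
step 5: -8 + 1 → -7

-7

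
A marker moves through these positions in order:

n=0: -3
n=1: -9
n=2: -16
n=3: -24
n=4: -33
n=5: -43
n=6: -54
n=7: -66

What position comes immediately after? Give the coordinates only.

-79

First differences are -6, -7, -8, -9, -10, -11, -12; their common second difference is -1 (constant acceleration).
step 8: -66 − 13 → -79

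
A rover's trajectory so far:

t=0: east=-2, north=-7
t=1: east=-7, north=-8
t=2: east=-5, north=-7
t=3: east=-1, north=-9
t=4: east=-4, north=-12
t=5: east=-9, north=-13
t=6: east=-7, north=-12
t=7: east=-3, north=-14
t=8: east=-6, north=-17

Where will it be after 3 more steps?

east=-5, north=-19

The moves between consecutive positions are (-5,-1), (+2,+1), (+4,-2), (-3,-3), (-5,-1), (+2,+1), (+4,-2), (-3,-3); they repeat the 4-cycle [(-5,-1), (+2,+1), (+4,-2), (-3,-3)].
step 9: apply (-5,-1) → east=-11, north=-18
step 10: apply (+2,+1) → east=-9, north=-17
step 11: apply (+4,-2) → east=-5, north=-19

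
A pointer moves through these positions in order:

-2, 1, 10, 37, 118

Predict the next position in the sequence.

The jumps are +3, +9, +27, +81 — a geometric progression with ratio 3.
step 5: 118 + 243 → 361

361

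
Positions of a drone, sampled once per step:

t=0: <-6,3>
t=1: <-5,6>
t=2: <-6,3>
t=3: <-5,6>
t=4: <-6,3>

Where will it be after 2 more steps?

Consecutive displacements <+1,+3>, <-1,-3>, <+1,+3>, <-1,-3> scale by a factor of -1 each step.
step 5: <-6,3> + <+1,+3> → <-5,6>
step 6: <-5,6> + <-1,-3> → <-6,3>

<-6,3>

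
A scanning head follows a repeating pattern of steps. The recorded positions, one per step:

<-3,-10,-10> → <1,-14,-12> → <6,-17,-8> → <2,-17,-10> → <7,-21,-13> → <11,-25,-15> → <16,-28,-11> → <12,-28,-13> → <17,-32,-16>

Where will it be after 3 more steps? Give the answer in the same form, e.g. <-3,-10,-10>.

Differencing gives <+4,-4,-2>, <+5,-3,+4>, <-4,+0,-2>, <+5,-4,-3>, <+4,-4,-2>, <+5,-3,+4>, <-4,+0,-2>, <+5,-4,-3>. This is the pattern <+4,-4,-2>, <+5,-3,+4>, <-4,+0,-2>, <+5,-4,-3> repeated.
step 9: apply <+4,-4,-2> → <21,-36,-18>
step 10: apply <+5,-3,+4> → <26,-39,-14>
step 11: apply <-4,+0,-2> → <22,-39,-16>

<22,-39,-16>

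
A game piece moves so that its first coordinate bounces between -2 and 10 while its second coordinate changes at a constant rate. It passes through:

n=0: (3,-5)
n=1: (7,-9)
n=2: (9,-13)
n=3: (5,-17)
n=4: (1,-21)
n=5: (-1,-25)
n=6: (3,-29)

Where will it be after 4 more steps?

The first coordinate reflects between -2 and 10, moving 4 per step.
  step 7: 3 → 7
  step 8: 7 → 9
  step 9: 9 → 5
  step 10: 5 → 1
The second coordinate changes by -4 each step: at step 10 it is -45.

(1,-45)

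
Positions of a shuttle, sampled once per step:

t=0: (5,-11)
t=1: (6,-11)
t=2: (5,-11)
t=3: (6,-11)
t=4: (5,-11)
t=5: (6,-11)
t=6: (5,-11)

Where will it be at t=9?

(6,-11)

The moves between consecutive positions are (+1,+0), (-1,+0), (+1,+0), (-1,+0), (+1,+0), (-1,+0); they repeat the 2-cycle [(+1,+0), (-1,+0)].
step 7: apply (+1,+0) → (6,-11)
step 8: apply (-1,+0) → (5,-11)
step 9: apply (+1,+0) → (6,-11)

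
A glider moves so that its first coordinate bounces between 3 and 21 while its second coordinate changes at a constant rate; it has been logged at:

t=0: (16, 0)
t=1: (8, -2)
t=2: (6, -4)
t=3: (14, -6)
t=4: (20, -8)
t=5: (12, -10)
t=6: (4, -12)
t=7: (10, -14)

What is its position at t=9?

The first coordinate travels 8 per step and bounces off the walls at 3 and 21.
  step 8: 10 → 18
  step 9: 18 → 16
The second coordinate changes by -2 each step: at step 9 it is -18.

(16, -18)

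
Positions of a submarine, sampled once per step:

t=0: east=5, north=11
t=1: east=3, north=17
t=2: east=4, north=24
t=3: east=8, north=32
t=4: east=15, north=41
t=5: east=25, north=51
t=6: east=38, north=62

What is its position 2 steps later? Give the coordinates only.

Successive displacements: (-2,+6), (+1,+7), (+4,+8), (+7,+9), (+10,+10), (+13,+11) — each changes by (+3,+1).
step 7: east=38, north=62 + (+16,+12) → east=54, north=74
step 8: east=54, north=74 + (+19,+13) → east=73, north=87

east=73, north=87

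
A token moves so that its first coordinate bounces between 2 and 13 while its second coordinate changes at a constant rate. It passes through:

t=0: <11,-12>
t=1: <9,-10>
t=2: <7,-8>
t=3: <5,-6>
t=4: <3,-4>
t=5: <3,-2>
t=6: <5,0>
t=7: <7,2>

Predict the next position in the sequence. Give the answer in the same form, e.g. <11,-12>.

<9,4>

The first coordinate travels 2 per step and bounces off the walls at 2 and 13.
  step 8: 7 → 9
The second coordinate changes by +2 each step: at step 8 it is 4.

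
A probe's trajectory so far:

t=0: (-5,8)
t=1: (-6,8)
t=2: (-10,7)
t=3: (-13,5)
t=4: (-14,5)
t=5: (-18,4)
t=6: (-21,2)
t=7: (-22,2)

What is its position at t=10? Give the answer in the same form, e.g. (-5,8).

(-30,-1)

The moves between consecutive positions are (-1,+0), (-4,-1), (-3,-2), (-1,+0), (-4,-1), (-3,-2), (-1,+0); they repeat the 3-cycle [(-1,+0), (-4,-1), (-3,-2)].
step 8: apply (-4,-1) → (-26,1)
step 9: apply (-3,-2) → (-29,-1)
step 10: apply (-1,+0) → (-30,-1)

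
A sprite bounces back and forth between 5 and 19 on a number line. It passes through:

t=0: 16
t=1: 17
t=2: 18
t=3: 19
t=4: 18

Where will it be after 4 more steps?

The value reflects between 5 and 19, moving 1 per step.
  step 5: 18 → 17
  step 6: 17 → 16
  step 7: 16 → 15
  step 8: 15 → 14

14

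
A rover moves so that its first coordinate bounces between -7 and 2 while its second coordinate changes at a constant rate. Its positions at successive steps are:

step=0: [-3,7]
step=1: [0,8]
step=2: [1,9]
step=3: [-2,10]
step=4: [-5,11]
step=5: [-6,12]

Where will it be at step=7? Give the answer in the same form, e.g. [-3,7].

[0,14]

The first coordinate travels 3 per step and bounces off the walls at -7 and 2.
  step 6: -6 → -3
  step 7: -3 → 0
The second coordinate changes by +1 each step: at step 7 it is 14.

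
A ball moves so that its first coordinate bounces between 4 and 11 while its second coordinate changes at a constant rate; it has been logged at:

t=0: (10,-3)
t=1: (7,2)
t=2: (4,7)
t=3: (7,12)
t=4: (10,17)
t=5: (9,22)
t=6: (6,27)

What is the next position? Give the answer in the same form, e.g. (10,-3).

(5,32)

The first coordinate reflects between 4 and 11, moving 3 per step.
  step 7: 6 → 5
The second coordinate changes by +5 each step: at step 7 it is 32.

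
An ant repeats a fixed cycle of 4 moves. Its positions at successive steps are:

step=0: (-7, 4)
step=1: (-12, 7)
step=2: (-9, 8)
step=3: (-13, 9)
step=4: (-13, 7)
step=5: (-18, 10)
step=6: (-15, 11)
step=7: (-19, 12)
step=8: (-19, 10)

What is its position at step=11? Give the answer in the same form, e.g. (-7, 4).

(-25, 15)

The moves between consecutive positions are (-5, +3), (+3, +1), (-4, +1), (+0, -2), (-5, +3), (+3, +1), (-4, +1), (+0, -2); they repeat the 4-cycle [(-5, +3), (+3, +1), (-4, +1), (+0, -2)].
step 9: apply (-5, +3) → (-24, 13)
step 10: apply (+3, +1) → (-21, 14)
step 11: apply (-4, +1) → (-25, 15)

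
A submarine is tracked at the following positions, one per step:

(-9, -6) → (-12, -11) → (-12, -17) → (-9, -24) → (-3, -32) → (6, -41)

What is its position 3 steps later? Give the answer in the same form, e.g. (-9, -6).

First differences are (-3, -5), (+0, -6), (+3, -7), (+6, -8), (+9, -9); their common second difference is (+3, -1) (constant acceleration).
step 6: (6, -41) + (+12, -10) → (18, -51)
step 7: (18, -51) + (+15, -11) → (33, -62)
step 8: (33, -62) + (+18, -12) → (51, -74)

(51, -74)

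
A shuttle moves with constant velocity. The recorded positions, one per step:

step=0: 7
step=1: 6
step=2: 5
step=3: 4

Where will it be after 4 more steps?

Each step adds -1 to the position.
step 4: 4 − 1 → 3
step 5: 3 − 1 → 2
step 6: 2 − 1 → 1
step 7: 1 − 1 → 0

0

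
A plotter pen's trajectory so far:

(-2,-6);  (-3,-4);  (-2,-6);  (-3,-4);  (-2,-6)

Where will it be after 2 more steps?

Consecutive displacements (-1,+2), (+1,-2), (-1,+2), (+1,-2) scale by a factor of -1 each step.
step 5: (-2,-6) + (-1,+2) → (-3,-4)
step 6: (-3,-4) + (+1,-2) → (-2,-6)

(-2,-6)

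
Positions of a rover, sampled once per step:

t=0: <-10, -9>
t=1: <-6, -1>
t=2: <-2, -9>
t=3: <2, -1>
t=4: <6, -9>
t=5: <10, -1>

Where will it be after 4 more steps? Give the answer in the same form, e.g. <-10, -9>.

The first coordinate changes by +4 each step, so at step 9 it is -10 + 9·(4) = 26.
The second coordinate repeats the cycle [-9, -1] with period 2; step 9 mod 2 = 1, giving -1.

<26, -1>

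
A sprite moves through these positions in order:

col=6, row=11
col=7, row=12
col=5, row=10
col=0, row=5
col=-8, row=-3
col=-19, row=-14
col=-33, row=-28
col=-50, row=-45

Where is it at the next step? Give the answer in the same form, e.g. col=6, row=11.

Successive displacements: (+1, +1), (-2, -2), (-5, -5), (-8, -8), (-11, -11), (-14, -14), (-17, -17) — each changes by (-3, -3).
step 8: col=-50, row=-45 + (-20, -20) → col=-70, row=-65

col=-70, row=-65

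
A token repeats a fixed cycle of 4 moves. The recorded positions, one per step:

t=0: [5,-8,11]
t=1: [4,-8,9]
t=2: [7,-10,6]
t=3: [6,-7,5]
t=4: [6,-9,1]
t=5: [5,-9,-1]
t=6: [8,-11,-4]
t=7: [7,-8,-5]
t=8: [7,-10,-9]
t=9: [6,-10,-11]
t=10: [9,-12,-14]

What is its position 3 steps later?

[7,-11,-21]

The moves between consecutive positions are [-1,+0,-2], [+3,-2,-3], [-1,+3,-1], [+0,-2,-4], [-1,+0,-2], [+3,-2,-3], [-1,+3,-1], [+0,-2,-4], [-1,+0,-2], [+3,-2,-3]; they repeat the 4-cycle [[-1,+0,-2], [+3,-2,-3], [-1,+3,-1], [+0,-2,-4]].
step 11: apply [-1,+3,-1] → [8,-9,-15]
step 12: apply [+0,-2,-4] → [8,-11,-19]
step 13: apply [-1,+0,-2] → [7,-11,-21]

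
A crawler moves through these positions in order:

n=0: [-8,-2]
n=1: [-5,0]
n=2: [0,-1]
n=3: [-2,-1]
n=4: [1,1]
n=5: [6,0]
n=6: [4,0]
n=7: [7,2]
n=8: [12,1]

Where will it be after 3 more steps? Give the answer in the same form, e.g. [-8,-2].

The moves between consecutive positions are [+3,+2], [+5,-1], [-2,+0], [+3,+2], [+5,-1], [-2,+0], [+3,+2], [+5,-1]; they repeat the 3-cycle [[+3,+2], [+5,-1], [-2,+0]].
step 9: apply [-2,+0] → [10,1]
step 10: apply [+3,+2] → [13,3]
step 11: apply [+5,-1] → [18,2]

[18,2]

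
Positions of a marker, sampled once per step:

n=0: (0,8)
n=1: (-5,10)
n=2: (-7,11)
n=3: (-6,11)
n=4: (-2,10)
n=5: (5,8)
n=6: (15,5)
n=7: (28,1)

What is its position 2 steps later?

Successive displacements: (-5,+2), (-2,+1), (+1,+0), (+4,-1), (+7,-2), (+10,-3), (+13,-4) — each changes by (+3,-1).
step 8: (28,1) + (+16,-5) → (44,-4)
step 9: (44,-4) + (+19,-6) → (63,-10)

(63,-10)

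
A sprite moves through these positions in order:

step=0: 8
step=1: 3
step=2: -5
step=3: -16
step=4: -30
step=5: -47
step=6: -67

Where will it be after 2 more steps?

-116

First differences are -5, -8, -11, -14, -17, -20; their common second difference is -3 (constant acceleration).
step 7: -67 − 23 → -90
step 8: -90 − 26 → -116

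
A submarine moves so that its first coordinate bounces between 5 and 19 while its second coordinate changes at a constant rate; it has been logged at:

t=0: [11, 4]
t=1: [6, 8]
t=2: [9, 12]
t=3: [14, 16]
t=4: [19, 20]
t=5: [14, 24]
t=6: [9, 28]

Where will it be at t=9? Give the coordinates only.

The first coordinate reflects between 5 and 19, moving 5 per step.
  step 7: 9 → 6
  step 8: 6 → 11
  step 9: 11 → 16
The second coordinate changes by +4 each step: at step 9 it is 40.

[16, 40]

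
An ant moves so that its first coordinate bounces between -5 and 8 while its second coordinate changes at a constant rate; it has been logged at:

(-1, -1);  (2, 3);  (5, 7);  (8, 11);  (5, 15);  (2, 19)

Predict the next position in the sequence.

The first coordinate travels 3 per step and bounces off the walls at -5 and 8.
  step 6: 2 → -1
The second coordinate changes by +4 each step: at step 6 it is 23.

(-1, 23)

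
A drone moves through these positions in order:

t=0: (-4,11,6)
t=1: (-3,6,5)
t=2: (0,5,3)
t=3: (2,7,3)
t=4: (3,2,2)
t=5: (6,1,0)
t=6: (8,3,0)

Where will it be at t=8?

(12,-3,-3)

The moves between consecutive positions are (+1,-5,-1), (+3,-1,-2), (+2,+2,+0), (+1,-5,-1), (+3,-1,-2), (+2,+2,+0); they repeat the 3-cycle [(+1,-5,-1), (+3,-1,-2), (+2,+2,+0)].
step 7: apply (+1,-5,-1) → (9,-2,-1)
step 8: apply (+3,-1,-2) → (12,-3,-3)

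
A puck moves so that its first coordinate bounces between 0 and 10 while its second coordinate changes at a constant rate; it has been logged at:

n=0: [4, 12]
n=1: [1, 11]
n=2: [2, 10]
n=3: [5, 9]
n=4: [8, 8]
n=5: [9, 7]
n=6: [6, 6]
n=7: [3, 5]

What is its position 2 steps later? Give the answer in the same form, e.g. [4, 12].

The first coordinate travels 3 per step and bounces off the walls at 0 and 10.
  step 8: 3 → 0
  step 9: 0 → 3
The second coordinate changes by -1 each step: at step 9 it is 3.

[3, 3]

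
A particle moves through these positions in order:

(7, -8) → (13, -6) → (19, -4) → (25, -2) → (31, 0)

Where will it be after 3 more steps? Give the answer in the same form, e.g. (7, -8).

Constant displacement of (+6, +2) per step.
step 5: (31, 0) + (+6, +2) → (37, 2)
step 6: (37, 2) + (+6, +2) → (43, 4)
step 7: (43, 4) + (+6, +2) → (49, 6)

(49, 6)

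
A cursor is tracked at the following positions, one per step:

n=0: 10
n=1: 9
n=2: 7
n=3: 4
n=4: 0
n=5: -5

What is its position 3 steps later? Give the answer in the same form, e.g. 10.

Taking differences between consecutive positions: -1, -2, -3, -4, -5. These grow by -1 each step.
step 6: -5 − 6 → -11
step 7: -11 − 7 → -18
step 8: -18 − 8 → -26

-26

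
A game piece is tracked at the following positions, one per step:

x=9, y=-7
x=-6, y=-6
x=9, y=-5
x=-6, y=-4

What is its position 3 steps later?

x=9, y=-1

X: cycles through 9, -6 every 2 steps. Step 6 lands at position 0 of the cycle → 9.
Y: linear, +1 per step → -1 at step 6.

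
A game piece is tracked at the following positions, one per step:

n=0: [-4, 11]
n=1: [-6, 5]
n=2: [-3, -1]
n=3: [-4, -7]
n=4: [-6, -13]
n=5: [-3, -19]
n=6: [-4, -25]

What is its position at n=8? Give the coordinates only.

First: cycles through -4, -6, -3 every 3 steps. Step 8 lands at position 2 of the cycle → -3.
Second: linear, -6 per step → -37 at step 8.

[-3, -37]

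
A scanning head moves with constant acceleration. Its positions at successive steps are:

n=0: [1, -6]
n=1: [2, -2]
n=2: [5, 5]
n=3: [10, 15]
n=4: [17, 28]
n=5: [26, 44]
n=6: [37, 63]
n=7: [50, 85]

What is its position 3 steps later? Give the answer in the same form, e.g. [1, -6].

Taking differences between consecutive positions: [+1, +4], [+3, +7], [+5, +10], [+7, +13], [+9, +16], [+11, +19], [+13, +22]. These grow by [+2, +3] each step.
step 8: [50, 85] + [+15, +25] → [65, 110]
step 9: [65, 110] + [+17, +28] → [82, 138]
step 10: [82, 138] + [+19, +31] → [101, 169]

[101, 169]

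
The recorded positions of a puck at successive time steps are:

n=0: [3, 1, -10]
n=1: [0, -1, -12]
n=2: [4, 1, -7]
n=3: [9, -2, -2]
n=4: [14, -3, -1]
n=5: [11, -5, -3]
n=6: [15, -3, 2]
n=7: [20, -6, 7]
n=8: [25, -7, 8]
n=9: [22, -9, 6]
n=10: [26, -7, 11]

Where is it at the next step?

Differencing gives [-3, -2, -2], [+4, +2, +5], [+5, -3, +5], [+5, -1, +1], [-3, -2, -2], [+4, +2, +5], [+5, -3, +5], [+5, -1, +1], [-3, -2, -2], [+4, +2, +5]. This is the pattern [-3, -2, -2], [+4, +2, +5], [+5, -3, +5], [+5, -1, +1] repeated.
step 11: apply [+5, -3, +5] → [31, -10, 16]

[31, -10, 16]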